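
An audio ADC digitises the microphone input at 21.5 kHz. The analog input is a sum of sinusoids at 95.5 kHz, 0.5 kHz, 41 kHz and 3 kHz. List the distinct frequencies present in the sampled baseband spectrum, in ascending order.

0.5 kHz, 2 kHz, 3 kHz, 9.5 kHz

fs/2 = 10.75 kHz.
95.5 kHz mod fs = 9.5 kHz.
9.5 kHz ≤ fs/2 = 10.75 kHz, appears at 9.5 kHz.
0.5 kHz ≤ fs/2 = 10.75 kHz, passes unchanged.
41 kHz mod fs = 19.5 kHz.
19.5 kHz > fs/2 = 10.75 kHz, folds to fs − 19.5 kHz = 2 kHz.
3 kHz ≤ fs/2 = 10.75 kHz, passes unchanged.
Distinct values: {0.5 kHz, 2 kHz, 3 kHz, 9.5 kHz}.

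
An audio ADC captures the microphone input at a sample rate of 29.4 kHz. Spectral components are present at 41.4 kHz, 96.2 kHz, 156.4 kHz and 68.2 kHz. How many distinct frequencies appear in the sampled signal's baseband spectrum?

3

fs/2 = 14.7 kHz.
41.4 kHz mod fs = 12 kHz.
12 kHz ≤ fs/2 = 14.7 kHz, appears at 12 kHz.
96.2 kHz mod fs = 8 kHz.
8 kHz ≤ fs/2 = 14.7 kHz, appears at 8 kHz.
156.4 kHz mod fs = 9.4 kHz.
9.4 kHz ≤ fs/2 = 14.7 kHz, appears at 9.4 kHz.
68.2 kHz mod fs = 9.4 kHz.
9.4 kHz ≤ fs/2 = 14.7 kHz, appears at 9.4 kHz.
Distinct values: {8 kHz, 9.4 kHz, 12 kHz} → 3.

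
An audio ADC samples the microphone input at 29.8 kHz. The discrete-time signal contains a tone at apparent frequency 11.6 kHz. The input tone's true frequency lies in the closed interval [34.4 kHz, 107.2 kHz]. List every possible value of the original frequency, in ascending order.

Frequencies that alias to 11.6 kHz are k·fs ± 11.6 kHz for integer k ≥ 0.
k=0: 11.6 kHz.
k=1: 18.2 kHz, 41.4 kHz.
k=2: 48 kHz, 71.2 kHz.
k=3: 77.8 kHz, 101 kHz.
k=4: 107.6 kHz, 130.8 kHz.
Within [34.4 kHz, 107.2 kHz]: 41.4 kHz, 48 kHz, 71.2 kHz, 77.8 kHz, 101 kHz.

41.4 kHz, 48 kHz, 71.2 kHz, 77.8 kHz, 101 kHz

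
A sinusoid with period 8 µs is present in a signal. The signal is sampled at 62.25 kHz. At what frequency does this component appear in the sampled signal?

0.5 kHz

T = 8 µs → f = 1/T = 125 kHz.
125 kHz mod fs = 0.5 kHz.
0.5 kHz ≤ fs/2 = 31.125 kHz, appears at 0.5 kHz.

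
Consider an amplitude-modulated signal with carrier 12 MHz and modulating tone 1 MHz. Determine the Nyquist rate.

26 MHz

AM sidebands sit at fc ± fm = 11 MHz and 13 MHz.
Highest-frequency component: 13 MHz.
Nyquist rate = 2 × 13 MHz = 26 MHz.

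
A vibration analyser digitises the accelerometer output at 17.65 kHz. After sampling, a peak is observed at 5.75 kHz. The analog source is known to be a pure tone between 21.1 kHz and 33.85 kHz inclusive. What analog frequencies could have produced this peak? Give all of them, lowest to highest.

23.4 kHz, 29.55 kHz

Frequencies that alias to 5.75 kHz are k·fs ± 5.75 kHz for integer k ≥ 0.
k=0: 5.75 kHz.
k=1: 11.9 kHz, 23.4 kHz.
k=2: 29.55 kHz, 41.05 kHz.
k=3: 47.2 kHz, 58.7 kHz.
Within [21.1 kHz, 33.85 kHz]: 23.4 kHz, 29.55 kHz.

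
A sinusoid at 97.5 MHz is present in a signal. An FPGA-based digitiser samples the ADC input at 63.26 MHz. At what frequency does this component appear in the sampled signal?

29.02 MHz

97.5 MHz mod fs = 34.24 MHz.
34.24 MHz > fs/2 = 31.63 MHz, folds to fs − 34.24 MHz = 29.02 MHz.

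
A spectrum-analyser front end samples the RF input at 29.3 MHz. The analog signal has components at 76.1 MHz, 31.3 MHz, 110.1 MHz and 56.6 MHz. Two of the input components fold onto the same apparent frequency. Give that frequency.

fs/2 = 14.65 MHz.
76.1 MHz mod fs = 17.5 MHz.
17.5 MHz > fs/2 = 14.65 MHz, folds to fs − 17.5 MHz = 11.8 MHz.
31.3 MHz mod fs = 2 MHz.
2 MHz ≤ fs/2 = 14.65 MHz, appears at 2 MHz.
110.1 MHz mod fs = 22.2 MHz.
22.2 MHz > fs/2 = 14.65 MHz, folds to fs − 22.2 MHz = 7.1 MHz.
56.6 MHz mod fs = 27.3 MHz.
27.3 MHz > fs/2 = 14.65 MHz, folds to fs − 27.3 MHz = 2 MHz.
31.3 MHz and 56.6 MHz both map to 2 MHz.

2 MHz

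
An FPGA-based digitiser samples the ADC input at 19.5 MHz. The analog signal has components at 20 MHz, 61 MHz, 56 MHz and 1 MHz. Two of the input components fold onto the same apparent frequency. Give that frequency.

fs/2 = 9.75 MHz.
20 MHz mod fs = 0.5 MHz.
0.5 MHz ≤ fs/2 = 9.75 MHz, appears at 0.5 MHz.
61 MHz mod fs = 2.5 MHz.
2.5 MHz ≤ fs/2 = 9.75 MHz, appears at 2.5 MHz.
56 MHz mod fs = 17 MHz.
17 MHz > fs/2 = 9.75 MHz, folds to fs − 17 MHz = 2.5 MHz.
1 MHz ≤ fs/2 = 9.75 MHz, passes unchanged.
56 MHz and 61 MHz both map to 2.5 MHz.

2.5 MHz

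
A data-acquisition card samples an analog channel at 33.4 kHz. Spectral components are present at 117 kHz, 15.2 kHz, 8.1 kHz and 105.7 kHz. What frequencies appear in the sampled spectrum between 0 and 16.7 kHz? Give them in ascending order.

5.5 kHz, 8.1 kHz, 15.2 kHz, 16.6 kHz

fs/2 = 16.7 kHz.
117 kHz mod fs = 16.8 kHz.
16.8 kHz > fs/2 = 16.7 kHz, folds to fs − 16.8 kHz = 16.6 kHz.
15.2 kHz ≤ fs/2 = 16.7 kHz, passes unchanged.
8.1 kHz ≤ fs/2 = 16.7 kHz, passes unchanged.
105.7 kHz mod fs = 5.5 kHz.
5.5 kHz ≤ fs/2 = 16.7 kHz, appears at 5.5 kHz.
Distinct values: {5.5 kHz, 8.1 kHz, 15.2 kHz, 16.6 kHz}.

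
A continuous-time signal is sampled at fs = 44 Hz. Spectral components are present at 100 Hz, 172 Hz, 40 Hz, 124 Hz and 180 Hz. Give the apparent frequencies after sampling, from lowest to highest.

fs/2 = 22 Hz.
100 Hz mod fs = 12 Hz.
12 Hz ≤ fs/2 = 22 Hz, appears at 12 Hz.
172 Hz mod fs = 40 Hz.
40 Hz > fs/2 = 22 Hz, folds to fs − 40 Hz = 4 Hz.
40 Hz > fs/2 = 22 Hz, folds to fs − 40 Hz = 4 Hz.
124 Hz mod fs = 36 Hz.
36 Hz > fs/2 = 22 Hz, folds to fs − 36 Hz = 8 Hz.
180 Hz mod fs = 4 Hz.
4 Hz ≤ fs/2 = 22 Hz, appears at 4 Hz.
Distinct values: {4 Hz, 8 Hz, 12 Hz}.

4 Hz, 8 Hz, 12 Hz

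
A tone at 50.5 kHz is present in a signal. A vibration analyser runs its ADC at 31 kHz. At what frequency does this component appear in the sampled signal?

50.5 kHz mod fs = 19.5 kHz.
19.5 kHz > fs/2 = 15.5 kHz, folds to fs − 19.5 kHz = 11.5 kHz.

11.5 kHz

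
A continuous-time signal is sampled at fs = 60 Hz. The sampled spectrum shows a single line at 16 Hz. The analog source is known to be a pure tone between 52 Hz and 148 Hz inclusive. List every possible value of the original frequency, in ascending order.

76 Hz, 104 Hz, 136 Hz

Frequencies that alias to 16 Hz are k·fs ± 16 Hz for integer k ≥ 0.
k=0: 16 Hz.
k=1: 44 Hz, 76 Hz.
k=2: 104 Hz, 136 Hz.
k=3: 164 Hz, 196 Hz.
Within [52 Hz, 148 Hz]: 76 Hz, 104 Hz, 136 Hz.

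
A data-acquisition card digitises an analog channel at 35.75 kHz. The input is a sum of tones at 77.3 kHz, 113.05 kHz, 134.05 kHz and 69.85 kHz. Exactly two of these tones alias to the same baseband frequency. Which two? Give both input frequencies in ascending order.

fs/2 = 17.875 kHz.
77.3 kHz mod fs = 5.8 kHz.
5.8 kHz ≤ fs/2 = 17.875 kHz, appears at 5.8 kHz.
113.05 kHz mod fs = 5.8 kHz.
5.8 kHz ≤ fs/2 = 17.875 kHz, appears at 5.8 kHz.
134.05 kHz mod fs = 26.8 kHz.
26.8 kHz > fs/2 = 17.875 kHz, folds to fs − 26.8 kHz = 8.95 kHz.
69.85 kHz mod fs = 34.1 kHz.
34.1 kHz > fs/2 = 17.875 kHz, folds to fs − 34.1 kHz = 1.65 kHz.
77.3 kHz and 113.05 kHz both map to 5.8 kHz.

77.3 kHz, 113.05 kHz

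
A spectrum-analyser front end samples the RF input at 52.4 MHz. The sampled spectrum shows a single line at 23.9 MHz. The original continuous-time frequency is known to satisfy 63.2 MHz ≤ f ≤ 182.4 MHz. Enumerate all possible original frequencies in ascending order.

76.3 MHz, 80.9 MHz, 128.7 MHz, 133.3 MHz, 181.1 MHz

Frequencies that alias to 23.9 MHz are k·fs ± 23.9 MHz for integer k ≥ 0.
k=0: 23.9 MHz.
k=1: 28.5 MHz, 76.3 MHz.
k=2: 80.9 MHz, 128.7 MHz.
k=3: 133.3 MHz, 181.1 MHz.
k=4: 185.7 MHz, 233.5 MHz.
Within [63.2 MHz, 182.4 MHz]: 76.3 MHz, 80.9 MHz, 128.7 MHz, 133.3 MHz, 181.1 MHz.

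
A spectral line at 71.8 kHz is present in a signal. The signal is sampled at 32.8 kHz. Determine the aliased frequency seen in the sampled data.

71.8 kHz mod fs = 6.2 kHz.
6.2 kHz ≤ fs/2 = 16.4 kHz, appears at 6.2 kHz.

6.2 kHz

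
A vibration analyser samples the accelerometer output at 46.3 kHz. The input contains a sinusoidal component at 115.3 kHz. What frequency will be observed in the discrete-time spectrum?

115.3 kHz mod fs = 22.7 kHz.
22.7 kHz ≤ fs/2 = 23.15 kHz, appears at 22.7 kHz.

22.7 kHz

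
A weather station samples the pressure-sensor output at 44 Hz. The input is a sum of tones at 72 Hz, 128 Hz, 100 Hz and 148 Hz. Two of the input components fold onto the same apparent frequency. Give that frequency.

fs/2 = 22 Hz.
72 Hz mod fs = 28 Hz.
28 Hz > fs/2 = 22 Hz, folds to fs − 28 Hz = 16 Hz.
128 Hz mod fs = 40 Hz.
40 Hz > fs/2 = 22 Hz, folds to fs − 40 Hz = 4 Hz.
100 Hz mod fs = 12 Hz.
12 Hz ≤ fs/2 = 22 Hz, appears at 12 Hz.
148 Hz mod fs = 16 Hz.
16 Hz ≤ fs/2 = 22 Hz, appears at 16 Hz.
72 Hz and 148 Hz both map to 16 Hz.

16 Hz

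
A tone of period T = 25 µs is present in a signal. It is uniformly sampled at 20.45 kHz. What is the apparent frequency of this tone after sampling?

T = 25 µs → f = 1/T = 40 kHz.
40 kHz mod fs = 19.55 kHz.
19.55 kHz > fs/2 = 10.225 kHz, folds to fs − 19.55 kHz = 0.9 kHz.

0.9 kHz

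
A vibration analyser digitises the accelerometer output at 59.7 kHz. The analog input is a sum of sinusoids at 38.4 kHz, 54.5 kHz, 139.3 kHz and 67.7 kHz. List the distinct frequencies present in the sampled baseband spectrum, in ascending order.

5.2 kHz, 8 kHz, 19.9 kHz, 21.3 kHz

fs/2 = 29.85 kHz.
38.4 kHz > fs/2 = 29.85 kHz, folds to fs − 38.4 kHz = 21.3 kHz.
54.5 kHz > fs/2 = 29.85 kHz, folds to fs − 54.5 kHz = 5.2 kHz.
139.3 kHz mod fs = 19.9 kHz.
19.9 kHz ≤ fs/2 = 29.85 kHz, appears at 19.9 kHz.
67.7 kHz mod fs = 8 kHz.
8 kHz ≤ fs/2 = 29.85 kHz, appears at 8 kHz.
Distinct values: {5.2 kHz, 8 kHz, 19.9 kHz, 21.3 kHz}.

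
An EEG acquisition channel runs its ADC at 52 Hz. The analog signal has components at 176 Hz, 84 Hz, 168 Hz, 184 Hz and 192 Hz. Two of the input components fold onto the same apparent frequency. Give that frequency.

fs/2 = 26 Hz.
176 Hz mod fs = 20 Hz.
20 Hz ≤ fs/2 = 26 Hz, appears at 20 Hz.
84 Hz mod fs = 32 Hz.
32 Hz > fs/2 = 26 Hz, folds to fs − 32 Hz = 20 Hz.
168 Hz mod fs = 12 Hz.
12 Hz ≤ fs/2 = 26 Hz, appears at 12 Hz.
184 Hz mod fs = 28 Hz.
28 Hz > fs/2 = 26 Hz, folds to fs − 28 Hz = 24 Hz.
192 Hz mod fs = 36 Hz.
36 Hz > fs/2 = 26 Hz, folds to fs − 36 Hz = 16 Hz.
84 Hz and 176 Hz both map to 20 Hz.

20 Hz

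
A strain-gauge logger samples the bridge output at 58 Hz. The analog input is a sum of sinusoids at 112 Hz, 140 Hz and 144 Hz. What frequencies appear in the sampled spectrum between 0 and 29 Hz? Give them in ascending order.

fs/2 = 29 Hz.
112 Hz mod fs = 54 Hz.
54 Hz > fs/2 = 29 Hz, folds to fs − 54 Hz = 4 Hz.
140 Hz mod fs = 24 Hz.
24 Hz ≤ fs/2 = 29 Hz, appears at 24 Hz.
144 Hz mod fs = 28 Hz.
28 Hz ≤ fs/2 = 29 Hz, appears at 28 Hz.
Distinct values: {4 Hz, 24 Hz, 28 Hz}.

4 Hz, 24 Hz, 28 Hz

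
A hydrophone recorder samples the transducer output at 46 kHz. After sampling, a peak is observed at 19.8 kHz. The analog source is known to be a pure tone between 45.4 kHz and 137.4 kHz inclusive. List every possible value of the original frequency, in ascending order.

65.8 kHz, 72.2 kHz, 111.8 kHz, 118.2 kHz

Frequencies that alias to 19.8 kHz are k·fs ± 19.8 kHz for integer k ≥ 0.
k=0: 19.8 kHz.
k=1: 26.2 kHz, 65.8 kHz.
k=2: 72.2 kHz, 111.8 kHz.
k=3: 118.2 kHz, 157.8 kHz.
k=4: 164.2 kHz, 203.8 kHz.
Within [45.4 kHz, 137.4 kHz]: 65.8 kHz, 72.2 kHz, 111.8 kHz, 118.2 kHz.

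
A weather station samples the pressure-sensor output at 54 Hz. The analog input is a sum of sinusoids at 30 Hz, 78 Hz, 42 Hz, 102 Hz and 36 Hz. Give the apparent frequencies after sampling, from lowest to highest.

6 Hz, 12 Hz, 18 Hz, 24 Hz

fs/2 = 27 Hz.
30 Hz > fs/2 = 27 Hz, folds to fs − 30 Hz = 24 Hz.
78 Hz mod fs = 24 Hz.
24 Hz ≤ fs/2 = 27 Hz, appears at 24 Hz.
42 Hz > fs/2 = 27 Hz, folds to fs − 42 Hz = 12 Hz.
102 Hz mod fs = 48 Hz.
48 Hz > fs/2 = 27 Hz, folds to fs − 48 Hz = 6 Hz.
36 Hz > fs/2 = 27 Hz, folds to fs − 36 Hz = 18 Hz.
Distinct values: {6 Hz, 12 Hz, 18 Hz, 24 Hz}.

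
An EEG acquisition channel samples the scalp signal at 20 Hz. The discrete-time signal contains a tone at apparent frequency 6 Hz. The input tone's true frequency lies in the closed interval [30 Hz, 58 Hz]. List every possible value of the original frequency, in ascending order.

Frequencies that alias to 6 Hz are k·fs ± 6 Hz for integer k ≥ 0.
k=0: 6 Hz.
k=1: 14 Hz, 26 Hz.
k=2: 34 Hz, 46 Hz.
k=3: 54 Hz, 66 Hz.
k=4: 74 Hz, 86 Hz.
Within [30 Hz, 58 Hz]: 34 Hz, 46 Hz, 54 Hz.

34 Hz, 46 Hz, 54 Hz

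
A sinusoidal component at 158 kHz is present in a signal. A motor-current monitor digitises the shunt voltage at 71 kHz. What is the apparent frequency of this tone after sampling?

158 kHz mod fs = 16 kHz.
16 kHz ≤ fs/2 = 35.5 kHz, appears at 16 kHz.

16 kHz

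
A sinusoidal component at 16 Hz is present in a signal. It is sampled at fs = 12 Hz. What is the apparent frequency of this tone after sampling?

16 Hz mod fs = 4 Hz.
4 Hz ≤ fs/2 = 6 Hz, appears at 4 Hz.

4 Hz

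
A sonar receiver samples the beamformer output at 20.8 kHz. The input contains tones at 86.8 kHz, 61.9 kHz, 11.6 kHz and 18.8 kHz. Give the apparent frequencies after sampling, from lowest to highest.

0.5 kHz, 2 kHz, 3.6 kHz, 9.2 kHz

fs/2 = 10.4 kHz.
86.8 kHz mod fs = 3.6 kHz.
3.6 kHz ≤ fs/2 = 10.4 kHz, appears at 3.6 kHz.
61.9 kHz mod fs = 20.3 kHz.
20.3 kHz > fs/2 = 10.4 kHz, folds to fs − 20.3 kHz = 0.5 kHz.
11.6 kHz > fs/2 = 10.4 kHz, folds to fs − 11.6 kHz = 9.2 kHz.
18.8 kHz > fs/2 = 10.4 kHz, folds to fs − 18.8 kHz = 2 kHz.
Distinct values: {0.5 kHz, 2 kHz, 3.6 kHz, 9.2 kHz}.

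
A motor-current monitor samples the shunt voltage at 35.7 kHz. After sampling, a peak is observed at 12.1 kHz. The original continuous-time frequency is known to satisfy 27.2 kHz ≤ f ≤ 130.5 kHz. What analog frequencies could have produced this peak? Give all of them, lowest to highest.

47.8 kHz, 59.3 kHz, 83.5 kHz, 95 kHz, 119.2 kHz

Frequencies that alias to 12.1 kHz are k·fs ± 12.1 kHz for integer k ≥ 0.
k=0: 12.1 kHz.
k=1: 23.6 kHz, 47.8 kHz.
k=2: 59.3 kHz, 83.5 kHz.
k=3: 95 kHz, 119.2 kHz.
k=4: 130.7 kHz, 154.9 kHz.
Within [27.2 kHz, 130.5 kHz]: 47.8 kHz, 59.3 kHz, 83.5 kHz, 95 kHz, 119.2 kHz.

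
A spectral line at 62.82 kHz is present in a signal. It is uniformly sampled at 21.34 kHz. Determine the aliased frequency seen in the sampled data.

1.2 kHz

62.82 kHz mod fs = 20.14 kHz.
20.14 kHz > fs/2 = 10.67 kHz, folds to fs − 20.14 kHz = 1.2 kHz.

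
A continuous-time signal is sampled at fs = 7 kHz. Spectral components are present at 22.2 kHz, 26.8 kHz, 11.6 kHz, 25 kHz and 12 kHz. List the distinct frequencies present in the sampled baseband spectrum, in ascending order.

fs/2 = 3.5 kHz.
22.2 kHz mod fs = 1.2 kHz.
1.2 kHz ≤ fs/2 = 3.5 kHz, appears at 1.2 kHz.
26.8 kHz mod fs = 5.8 kHz.
5.8 kHz > fs/2 = 3.5 kHz, folds to fs − 5.8 kHz = 1.2 kHz.
11.6 kHz mod fs = 4.6 kHz.
4.6 kHz > fs/2 = 3.5 kHz, folds to fs − 4.6 kHz = 2.4 kHz.
25 kHz mod fs = 4 kHz.
4 kHz > fs/2 = 3.5 kHz, folds to fs − 4 kHz = 3 kHz.
12 kHz mod fs = 5 kHz.
5 kHz > fs/2 = 3.5 kHz, folds to fs − 5 kHz = 2 kHz.
Distinct values: {1.2 kHz, 2 kHz, 2.4 kHz, 3 kHz}.

1.2 kHz, 2 kHz, 2.4 kHz, 3 kHz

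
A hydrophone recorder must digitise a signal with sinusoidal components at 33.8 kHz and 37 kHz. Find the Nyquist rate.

Highest-frequency component: 37 kHz.
Nyquist rate = 2 × 37 kHz = 74 kHz.

74 kHz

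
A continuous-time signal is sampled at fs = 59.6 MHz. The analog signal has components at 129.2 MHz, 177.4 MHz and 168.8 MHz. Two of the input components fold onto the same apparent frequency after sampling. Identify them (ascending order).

fs/2 = 29.8 MHz.
129.2 MHz mod fs = 10 MHz.
10 MHz ≤ fs/2 = 29.8 MHz, appears at 10 MHz.
177.4 MHz mod fs = 58.2 MHz.
58.2 MHz > fs/2 = 29.8 MHz, folds to fs − 58.2 MHz = 1.4 MHz.
168.8 MHz mod fs = 49.6 MHz.
49.6 MHz > fs/2 = 29.8 MHz, folds to fs − 49.6 MHz = 10 MHz.
129.2 MHz and 168.8 MHz both map to 10 MHz.

129.2 MHz, 168.8 MHz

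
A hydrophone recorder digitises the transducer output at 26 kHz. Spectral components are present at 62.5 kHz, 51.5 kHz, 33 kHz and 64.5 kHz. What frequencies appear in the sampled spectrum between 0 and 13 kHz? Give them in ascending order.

fs/2 = 13 kHz.
62.5 kHz mod fs = 10.5 kHz.
10.5 kHz ≤ fs/2 = 13 kHz, appears at 10.5 kHz.
51.5 kHz mod fs = 25.5 kHz.
25.5 kHz > fs/2 = 13 kHz, folds to fs − 25.5 kHz = 0.5 kHz.
33 kHz mod fs = 7 kHz.
7 kHz ≤ fs/2 = 13 kHz, appears at 7 kHz.
64.5 kHz mod fs = 12.5 kHz.
12.5 kHz ≤ fs/2 = 13 kHz, appears at 12.5 kHz.
Distinct values: {0.5 kHz, 7 kHz, 10.5 kHz, 12.5 kHz}.

0.5 kHz, 7 kHz, 10.5 kHz, 12.5 kHz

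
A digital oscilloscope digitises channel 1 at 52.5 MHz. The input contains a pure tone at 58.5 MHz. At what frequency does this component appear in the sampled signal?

6 MHz

58.5 MHz mod fs = 6 MHz.
6 MHz ≤ fs/2 = 26.25 MHz, appears at 6 MHz.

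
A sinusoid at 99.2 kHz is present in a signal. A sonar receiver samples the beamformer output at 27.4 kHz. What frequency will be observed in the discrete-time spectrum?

10.4 kHz

99.2 kHz mod fs = 17 kHz.
17 kHz > fs/2 = 13.7 kHz, folds to fs − 17 kHz = 10.4 kHz.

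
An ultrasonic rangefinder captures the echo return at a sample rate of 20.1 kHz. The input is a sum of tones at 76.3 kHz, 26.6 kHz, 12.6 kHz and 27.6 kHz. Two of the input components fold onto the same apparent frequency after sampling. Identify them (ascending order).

fs/2 = 10.05 kHz.
76.3 kHz mod fs = 16 kHz.
16 kHz > fs/2 = 10.05 kHz, folds to fs − 16 kHz = 4.1 kHz.
26.6 kHz mod fs = 6.5 kHz.
6.5 kHz ≤ fs/2 = 10.05 kHz, appears at 6.5 kHz.
12.6 kHz > fs/2 = 10.05 kHz, folds to fs − 12.6 kHz = 7.5 kHz.
27.6 kHz mod fs = 7.5 kHz.
7.5 kHz ≤ fs/2 = 10.05 kHz, appears at 7.5 kHz.
12.6 kHz and 27.6 kHz both map to 7.5 kHz.

12.6 kHz, 27.6 kHz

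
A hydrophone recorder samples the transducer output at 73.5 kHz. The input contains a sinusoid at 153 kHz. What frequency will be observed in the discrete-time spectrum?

153 kHz mod fs = 6 kHz.
6 kHz ≤ fs/2 = 36.75 kHz, appears at 6 kHz.

6 kHz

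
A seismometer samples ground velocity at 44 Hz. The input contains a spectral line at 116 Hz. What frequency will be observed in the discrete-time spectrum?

16 Hz

116 Hz mod fs = 28 Hz.
28 Hz > fs/2 = 22 Hz, folds to fs − 28 Hz = 16 Hz.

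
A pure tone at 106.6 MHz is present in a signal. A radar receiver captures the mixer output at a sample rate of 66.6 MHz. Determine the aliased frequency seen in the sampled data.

106.6 MHz mod fs = 40 MHz.
40 MHz > fs/2 = 33.3 MHz, folds to fs − 40 MHz = 26.6 MHz.

26.6 MHz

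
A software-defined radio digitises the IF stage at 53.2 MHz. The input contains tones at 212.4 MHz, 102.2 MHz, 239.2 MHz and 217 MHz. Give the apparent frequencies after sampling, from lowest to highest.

0.4 MHz, 4.2 MHz, 26.4 MHz

fs/2 = 26.6 MHz.
212.4 MHz mod fs = 52.8 MHz.
52.8 MHz > fs/2 = 26.6 MHz, folds to fs − 52.8 MHz = 0.4 MHz.
102.2 MHz mod fs = 49 MHz.
49 MHz > fs/2 = 26.6 MHz, folds to fs − 49 MHz = 4.2 MHz.
239.2 MHz mod fs = 26.4 MHz.
26.4 MHz ≤ fs/2 = 26.6 MHz, appears at 26.4 MHz.
217 MHz mod fs = 4.2 MHz.
4.2 MHz ≤ fs/2 = 26.6 MHz, appears at 4.2 MHz.
Distinct values: {0.4 MHz, 4.2 MHz, 26.4 MHz}.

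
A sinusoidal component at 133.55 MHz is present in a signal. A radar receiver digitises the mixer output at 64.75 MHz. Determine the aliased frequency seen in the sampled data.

133.55 MHz mod fs = 4.05 MHz.
4.05 MHz ≤ fs/2 = 32.375 MHz, appears at 4.05 MHz.

4.05 MHz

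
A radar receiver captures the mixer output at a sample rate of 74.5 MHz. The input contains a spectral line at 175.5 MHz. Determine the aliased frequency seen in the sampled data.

175.5 MHz mod fs = 26.5 MHz.
26.5 MHz ≤ fs/2 = 37.25 MHz, appears at 26.5 MHz.

26.5 MHz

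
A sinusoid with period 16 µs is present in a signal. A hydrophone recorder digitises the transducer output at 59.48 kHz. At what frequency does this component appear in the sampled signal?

3.02 kHz

T = 16 µs → f = 1/T = 62.5 kHz.
62.5 kHz mod fs = 3.02 kHz.
3.02 kHz ≤ fs/2 = 29.74 kHz, appears at 3.02 kHz.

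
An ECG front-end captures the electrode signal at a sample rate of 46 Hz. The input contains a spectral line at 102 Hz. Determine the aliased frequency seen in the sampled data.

102 Hz mod fs = 10 Hz.
10 Hz ≤ fs/2 = 23 Hz, appears at 10 Hz.

10 Hz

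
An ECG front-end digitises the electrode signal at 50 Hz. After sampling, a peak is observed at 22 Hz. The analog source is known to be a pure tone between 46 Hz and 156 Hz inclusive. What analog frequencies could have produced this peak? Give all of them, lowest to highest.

Frequencies that alias to 22 Hz are k·fs ± 22 Hz for integer k ≥ 0.
k=0: 22 Hz.
k=1: 28 Hz, 72 Hz.
k=2: 78 Hz, 122 Hz.
k=3: 128 Hz, 172 Hz.
k=4: 178 Hz, 222 Hz.
Within [46 Hz, 156 Hz]: 72 Hz, 78 Hz, 122 Hz, 128 Hz.

72 Hz, 78 Hz, 122 Hz, 128 Hz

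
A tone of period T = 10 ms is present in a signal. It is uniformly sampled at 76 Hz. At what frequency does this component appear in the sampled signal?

24 Hz

T = 10 ms → f = 1/T = 100 Hz.
100 Hz mod fs = 24 Hz.
24 Hz ≤ fs/2 = 38 Hz, appears at 24 Hz.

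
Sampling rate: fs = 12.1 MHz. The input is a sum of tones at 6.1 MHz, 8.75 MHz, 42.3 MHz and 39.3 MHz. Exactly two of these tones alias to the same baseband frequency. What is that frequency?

fs/2 = 6.05 MHz.
6.1 MHz > fs/2 = 6.05 MHz, folds to fs − 6.1 MHz = 6 MHz.
8.75 MHz > fs/2 = 6.05 MHz, folds to fs − 8.75 MHz = 3.35 MHz.
42.3 MHz mod fs = 6 MHz.
6 MHz ≤ fs/2 = 6.05 MHz, appears at 6 MHz.
39.3 MHz mod fs = 3 MHz.
3 MHz ≤ fs/2 = 6.05 MHz, appears at 3 MHz.
6.1 MHz and 42.3 MHz both map to 6 MHz.

6 MHz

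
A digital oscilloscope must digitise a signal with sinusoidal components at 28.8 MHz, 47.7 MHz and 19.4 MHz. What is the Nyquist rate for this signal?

95.4 MHz

Highest-frequency component: 47.7 MHz.
Nyquist rate = 2 × 47.7 MHz = 95.4 MHz.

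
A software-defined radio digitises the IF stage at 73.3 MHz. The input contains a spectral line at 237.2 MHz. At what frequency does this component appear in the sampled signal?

17.3 MHz

237.2 MHz mod fs = 17.3 MHz.
17.3 MHz ≤ fs/2 = 36.65 MHz, appears at 17.3 MHz.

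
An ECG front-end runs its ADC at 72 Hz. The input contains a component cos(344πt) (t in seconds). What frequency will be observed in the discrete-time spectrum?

ω = 344π rad/s → f = ω/(2π) = 172 Hz.
172 Hz mod fs = 28 Hz.
28 Hz ≤ fs/2 = 36 Hz, appears at 28 Hz.

28 Hz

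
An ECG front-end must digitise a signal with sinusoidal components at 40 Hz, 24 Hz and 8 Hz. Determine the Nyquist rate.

80 Hz

Highest-frequency component: 40 Hz.
Nyquist rate = 2 × 40 Hz = 80 Hz.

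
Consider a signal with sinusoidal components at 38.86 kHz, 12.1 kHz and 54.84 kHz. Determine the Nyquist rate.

109.68 kHz

Highest-frequency component: 54.84 kHz.
Nyquist rate = 2 × 54.84 kHz = 109.68 kHz.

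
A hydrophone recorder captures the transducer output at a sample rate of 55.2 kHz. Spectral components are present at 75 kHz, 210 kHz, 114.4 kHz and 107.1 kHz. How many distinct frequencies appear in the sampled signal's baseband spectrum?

4

fs/2 = 27.6 kHz.
75 kHz mod fs = 19.8 kHz.
19.8 kHz ≤ fs/2 = 27.6 kHz, appears at 19.8 kHz.
210 kHz mod fs = 44.4 kHz.
44.4 kHz > fs/2 = 27.6 kHz, folds to fs − 44.4 kHz = 10.8 kHz.
114.4 kHz mod fs = 4 kHz.
4 kHz ≤ fs/2 = 27.6 kHz, appears at 4 kHz.
107.1 kHz mod fs = 51.9 kHz.
51.9 kHz > fs/2 = 27.6 kHz, folds to fs − 51.9 kHz = 3.3 kHz.
Distinct values: {3.3 kHz, 4 kHz, 10.8 kHz, 19.8 kHz} → 4.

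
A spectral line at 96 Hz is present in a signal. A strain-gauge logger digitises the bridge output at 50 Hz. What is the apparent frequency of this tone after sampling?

96 Hz mod fs = 46 Hz.
46 Hz > fs/2 = 25 Hz, folds to fs − 46 Hz = 4 Hz.

4 Hz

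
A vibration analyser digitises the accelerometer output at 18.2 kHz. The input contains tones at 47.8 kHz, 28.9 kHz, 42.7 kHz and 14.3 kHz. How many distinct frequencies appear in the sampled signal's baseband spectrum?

4

fs/2 = 9.1 kHz.
47.8 kHz mod fs = 11.4 kHz.
11.4 kHz > fs/2 = 9.1 kHz, folds to fs − 11.4 kHz = 6.8 kHz.
28.9 kHz mod fs = 10.7 kHz.
10.7 kHz > fs/2 = 9.1 kHz, folds to fs − 10.7 kHz = 7.5 kHz.
42.7 kHz mod fs = 6.3 kHz.
6.3 kHz ≤ fs/2 = 9.1 kHz, appears at 6.3 kHz.
14.3 kHz > fs/2 = 9.1 kHz, folds to fs − 14.3 kHz = 3.9 kHz.
Distinct values: {3.9 kHz, 6.3 kHz, 6.8 kHz, 7.5 kHz} → 4.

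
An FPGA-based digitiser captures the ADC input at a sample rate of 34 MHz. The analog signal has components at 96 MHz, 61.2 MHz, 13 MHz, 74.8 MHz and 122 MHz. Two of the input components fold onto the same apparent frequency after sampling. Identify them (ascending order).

fs/2 = 17 MHz.
96 MHz mod fs = 28 MHz.
28 MHz > fs/2 = 17 MHz, folds to fs − 28 MHz = 6 MHz.
61.2 MHz mod fs = 27.2 MHz.
27.2 MHz > fs/2 = 17 MHz, folds to fs − 27.2 MHz = 6.8 MHz.
13 MHz ≤ fs/2 = 17 MHz, passes unchanged.
74.8 MHz mod fs = 6.8 MHz.
6.8 MHz ≤ fs/2 = 17 MHz, appears at 6.8 MHz.
122 MHz mod fs = 20 MHz.
20 MHz > fs/2 = 17 MHz, folds to fs − 20 MHz = 14 MHz.
61.2 MHz and 74.8 MHz both map to 6.8 MHz.

61.2 MHz, 74.8 MHz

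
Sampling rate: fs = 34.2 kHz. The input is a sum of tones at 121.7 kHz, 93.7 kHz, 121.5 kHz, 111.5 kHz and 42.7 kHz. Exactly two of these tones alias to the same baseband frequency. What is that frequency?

8.9 kHz

fs/2 = 17.1 kHz.
121.7 kHz mod fs = 19.1 kHz.
19.1 kHz > fs/2 = 17.1 kHz, folds to fs − 19.1 kHz = 15.1 kHz.
93.7 kHz mod fs = 25.3 kHz.
25.3 kHz > fs/2 = 17.1 kHz, folds to fs − 25.3 kHz = 8.9 kHz.
121.5 kHz mod fs = 18.9 kHz.
18.9 kHz > fs/2 = 17.1 kHz, folds to fs − 18.9 kHz = 15.3 kHz.
111.5 kHz mod fs = 8.9 kHz.
8.9 kHz ≤ fs/2 = 17.1 kHz, appears at 8.9 kHz.
42.7 kHz mod fs = 8.5 kHz.
8.5 kHz ≤ fs/2 = 17.1 kHz, appears at 8.5 kHz.
93.7 kHz and 111.5 kHz both map to 8.9 kHz.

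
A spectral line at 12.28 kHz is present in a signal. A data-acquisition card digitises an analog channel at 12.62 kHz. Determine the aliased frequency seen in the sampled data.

0.34 kHz

12.28 kHz > fs/2 = 6.31 kHz, folds to fs − 12.28 kHz = 0.34 kHz.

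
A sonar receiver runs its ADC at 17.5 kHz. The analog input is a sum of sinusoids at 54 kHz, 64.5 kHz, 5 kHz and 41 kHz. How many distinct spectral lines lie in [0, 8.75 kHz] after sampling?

4

fs/2 = 8.75 kHz.
54 kHz mod fs = 1.5 kHz.
1.5 kHz ≤ fs/2 = 8.75 kHz, appears at 1.5 kHz.
64.5 kHz mod fs = 12 kHz.
12 kHz > fs/2 = 8.75 kHz, folds to fs − 12 kHz = 5.5 kHz.
5 kHz ≤ fs/2 = 8.75 kHz, passes unchanged.
41 kHz mod fs = 6 kHz.
6 kHz ≤ fs/2 = 8.75 kHz, appears at 6 kHz.
Distinct values: {1.5 kHz, 5 kHz, 5.5 kHz, 6 kHz} → 4.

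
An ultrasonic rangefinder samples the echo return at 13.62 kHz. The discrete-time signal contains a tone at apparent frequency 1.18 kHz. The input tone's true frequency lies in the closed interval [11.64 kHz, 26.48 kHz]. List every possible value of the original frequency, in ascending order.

12.44 kHz, 14.8 kHz, 26.06 kHz

Frequencies that alias to 1.18 kHz are k·fs ± 1.18 kHz for integer k ≥ 0.
k=0: 1.18 kHz.
k=1: 12.44 kHz, 14.8 kHz.
k=2: 26.06 kHz, 28.42 kHz.
k=3: 39.68 kHz, 42.04 kHz.
Within [11.64 kHz, 26.48 kHz]: 12.44 kHz, 14.8 kHz, 26.06 kHz.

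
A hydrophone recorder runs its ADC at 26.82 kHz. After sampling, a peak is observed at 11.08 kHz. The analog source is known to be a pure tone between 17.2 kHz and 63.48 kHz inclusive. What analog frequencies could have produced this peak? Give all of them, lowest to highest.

37.9 kHz, 42.56 kHz

Frequencies that alias to 11.08 kHz are k·fs ± 11.08 kHz for integer k ≥ 0.
k=0: 11.08 kHz.
k=1: 15.74 kHz, 37.9 kHz.
k=2: 42.56 kHz, 64.72 kHz.
k=3: 69.38 kHz, 91.54 kHz.
Within [17.2 kHz, 63.48 kHz]: 37.9 kHz, 42.56 kHz.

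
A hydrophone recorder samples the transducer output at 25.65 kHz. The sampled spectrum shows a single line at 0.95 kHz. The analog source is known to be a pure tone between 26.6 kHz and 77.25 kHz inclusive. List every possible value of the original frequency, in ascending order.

26.6 kHz, 50.35 kHz, 52.25 kHz, 76 kHz

Frequencies that alias to 0.95 kHz are k·fs ± 0.95 kHz for integer k ≥ 0.
k=0: 0.95 kHz.
k=1: 24.7 kHz, 26.6 kHz.
k=2: 50.35 kHz, 52.25 kHz.
k=3: 76 kHz, 77.9 kHz.
k=4: 101.65 kHz, 103.55 kHz.
Within [26.6 kHz, 77.25 kHz]: 26.6 kHz, 50.35 kHz, 52.25 kHz, 76 kHz.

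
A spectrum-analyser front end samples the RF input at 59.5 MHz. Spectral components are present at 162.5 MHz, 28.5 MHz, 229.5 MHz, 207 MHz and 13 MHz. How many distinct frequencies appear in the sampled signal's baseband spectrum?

fs/2 = 29.75 MHz.
162.5 MHz mod fs = 43.5 MHz.
43.5 MHz > fs/2 = 29.75 MHz, folds to fs − 43.5 MHz = 16 MHz.
28.5 MHz ≤ fs/2 = 29.75 MHz, passes unchanged.
229.5 MHz mod fs = 51 MHz.
51 MHz > fs/2 = 29.75 MHz, folds to fs − 51 MHz = 8.5 MHz.
207 MHz mod fs = 28.5 MHz.
28.5 MHz ≤ fs/2 = 29.75 MHz, appears at 28.5 MHz.
13 MHz ≤ fs/2 = 29.75 MHz, passes unchanged.
Distinct values: {8.5 MHz, 13 MHz, 16 MHz, 28.5 MHz} → 4.

4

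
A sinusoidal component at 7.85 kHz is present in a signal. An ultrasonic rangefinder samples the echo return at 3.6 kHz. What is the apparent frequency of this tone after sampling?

7.85 kHz mod fs = 0.65 kHz.
0.65 kHz ≤ fs/2 = 1.8 kHz, appears at 0.65 kHz.

0.65 kHz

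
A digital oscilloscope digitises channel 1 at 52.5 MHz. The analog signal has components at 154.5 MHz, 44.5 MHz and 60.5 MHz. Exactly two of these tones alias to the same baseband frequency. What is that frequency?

8 MHz

fs/2 = 26.25 MHz.
154.5 MHz mod fs = 49.5 MHz.
49.5 MHz > fs/2 = 26.25 MHz, folds to fs − 49.5 MHz = 3 MHz.
44.5 MHz > fs/2 = 26.25 MHz, folds to fs − 44.5 MHz = 8 MHz.
60.5 MHz mod fs = 8 MHz.
8 MHz ≤ fs/2 = 26.25 MHz, appears at 8 MHz.
44.5 MHz and 60.5 MHz both map to 8 MHz.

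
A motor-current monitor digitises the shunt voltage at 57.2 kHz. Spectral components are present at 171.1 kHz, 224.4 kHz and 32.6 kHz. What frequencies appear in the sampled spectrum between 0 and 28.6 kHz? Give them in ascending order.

0.5 kHz, 4.4 kHz, 24.6 kHz

fs/2 = 28.6 kHz.
171.1 kHz mod fs = 56.7 kHz.
56.7 kHz > fs/2 = 28.6 kHz, folds to fs − 56.7 kHz = 0.5 kHz.
224.4 kHz mod fs = 52.8 kHz.
52.8 kHz > fs/2 = 28.6 kHz, folds to fs − 52.8 kHz = 4.4 kHz.
32.6 kHz > fs/2 = 28.6 kHz, folds to fs − 32.6 kHz = 24.6 kHz.
Distinct values: {0.5 kHz, 4.4 kHz, 24.6 kHz}.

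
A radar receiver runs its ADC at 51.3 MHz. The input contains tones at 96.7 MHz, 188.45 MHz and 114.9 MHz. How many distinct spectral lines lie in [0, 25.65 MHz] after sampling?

3

fs/2 = 25.65 MHz.
96.7 MHz mod fs = 45.4 MHz.
45.4 MHz > fs/2 = 25.65 MHz, folds to fs − 45.4 MHz = 5.9 MHz.
188.45 MHz mod fs = 34.55 MHz.
34.55 MHz > fs/2 = 25.65 MHz, folds to fs − 34.55 MHz = 16.75 MHz.
114.9 MHz mod fs = 12.3 MHz.
12.3 MHz ≤ fs/2 = 25.65 MHz, appears at 12.3 MHz.
Distinct values: {5.9 MHz, 12.3 MHz, 16.75 MHz} → 3.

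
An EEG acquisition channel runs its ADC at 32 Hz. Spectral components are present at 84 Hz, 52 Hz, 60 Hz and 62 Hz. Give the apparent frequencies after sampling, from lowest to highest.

2 Hz, 4 Hz, 12 Hz

fs/2 = 16 Hz.
84 Hz mod fs = 20 Hz.
20 Hz > fs/2 = 16 Hz, folds to fs − 20 Hz = 12 Hz.
52 Hz mod fs = 20 Hz.
20 Hz > fs/2 = 16 Hz, folds to fs − 20 Hz = 12 Hz.
60 Hz mod fs = 28 Hz.
28 Hz > fs/2 = 16 Hz, folds to fs − 28 Hz = 4 Hz.
62 Hz mod fs = 30 Hz.
30 Hz > fs/2 = 16 Hz, folds to fs − 30 Hz = 2 Hz.
Distinct values: {2 Hz, 4 Hz, 12 Hz}.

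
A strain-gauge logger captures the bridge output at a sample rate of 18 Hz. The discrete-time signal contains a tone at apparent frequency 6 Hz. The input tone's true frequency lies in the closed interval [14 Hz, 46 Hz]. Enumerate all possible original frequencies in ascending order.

24 Hz, 30 Hz, 42 Hz

Frequencies that alias to 6 Hz are k·fs ± 6 Hz for integer k ≥ 0.
k=0: 6 Hz.
k=1: 12 Hz, 24 Hz.
k=2: 30 Hz, 42 Hz.
k=3: 48 Hz, 60 Hz.
Within [14 Hz, 46 Hz]: 24 Hz, 30 Hz, 42 Hz.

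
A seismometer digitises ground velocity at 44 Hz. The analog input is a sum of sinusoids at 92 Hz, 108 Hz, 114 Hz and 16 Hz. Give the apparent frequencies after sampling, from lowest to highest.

4 Hz, 16 Hz, 18 Hz, 20 Hz

fs/2 = 22 Hz.
92 Hz mod fs = 4 Hz.
4 Hz ≤ fs/2 = 22 Hz, appears at 4 Hz.
108 Hz mod fs = 20 Hz.
20 Hz ≤ fs/2 = 22 Hz, appears at 20 Hz.
114 Hz mod fs = 26 Hz.
26 Hz > fs/2 = 22 Hz, folds to fs − 26 Hz = 18 Hz.
16 Hz ≤ fs/2 = 22 Hz, passes unchanged.
Distinct values: {4 Hz, 16 Hz, 18 Hz, 20 Hz}.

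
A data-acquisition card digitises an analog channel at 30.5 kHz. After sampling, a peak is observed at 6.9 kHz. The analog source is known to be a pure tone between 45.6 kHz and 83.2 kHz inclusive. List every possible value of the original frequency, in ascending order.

Frequencies that alias to 6.9 kHz are k·fs ± 6.9 kHz for integer k ≥ 0.
k=0: 6.9 kHz.
k=1: 23.6 kHz, 37.4 kHz.
k=2: 54.1 kHz, 67.9 kHz.
k=3: 84.6 kHz, 98.4 kHz.
Within [45.6 kHz, 83.2 kHz]: 54.1 kHz, 67.9 kHz.

54.1 kHz, 67.9 kHz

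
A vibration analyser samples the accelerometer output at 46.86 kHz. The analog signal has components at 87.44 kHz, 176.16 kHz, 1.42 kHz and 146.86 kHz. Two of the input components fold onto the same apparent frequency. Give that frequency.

fs/2 = 23.43 kHz.
87.44 kHz mod fs = 40.58 kHz.
40.58 kHz > fs/2 = 23.43 kHz, folds to fs − 40.58 kHz = 6.28 kHz.
176.16 kHz mod fs = 35.58 kHz.
35.58 kHz > fs/2 = 23.43 kHz, folds to fs − 35.58 kHz = 11.28 kHz.
1.42 kHz ≤ fs/2 = 23.43 kHz, passes unchanged.
146.86 kHz mod fs = 6.28 kHz.
6.28 kHz ≤ fs/2 = 23.43 kHz, appears at 6.28 kHz.
87.44 kHz and 146.86 kHz both map to 6.28 kHz.

6.28 kHz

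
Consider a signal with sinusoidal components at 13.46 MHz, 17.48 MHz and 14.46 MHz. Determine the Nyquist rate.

Highest-frequency component: 17.48 MHz.
Nyquist rate = 2 × 17.48 MHz = 34.96 MHz.

34.96 MHz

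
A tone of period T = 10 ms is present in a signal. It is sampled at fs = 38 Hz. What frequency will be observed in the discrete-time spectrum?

T = 10 ms → f = 1/T = 100 Hz.
100 Hz mod fs = 24 Hz.
24 Hz > fs/2 = 19 Hz, folds to fs − 24 Hz = 14 Hz.

14 Hz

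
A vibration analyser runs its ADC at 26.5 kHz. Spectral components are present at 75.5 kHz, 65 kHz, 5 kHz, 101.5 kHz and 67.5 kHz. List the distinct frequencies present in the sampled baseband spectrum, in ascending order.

4 kHz, 4.5 kHz, 5 kHz, 12 kHz

fs/2 = 13.25 kHz.
75.5 kHz mod fs = 22.5 kHz.
22.5 kHz > fs/2 = 13.25 kHz, folds to fs − 22.5 kHz = 4 kHz.
65 kHz mod fs = 12 kHz.
12 kHz ≤ fs/2 = 13.25 kHz, appears at 12 kHz.
5 kHz ≤ fs/2 = 13.25 kHz, passes unchanged.
101.5 kHz mod fs = 22 kHz.
22 kHz > fs/2 = 13.25 kHz, folds to fs − 22 kHz = 4.5 kHz.
67.5 kHz mod fs = 14.5 kHz.
14.5 kHz > fs/2 = 13.25 kHz, folds to fs − 14.5 kHz = 12 kHz.
Distinct values: {4 kHz, 4.5 kHz, 5 kHz, 12 kHz}.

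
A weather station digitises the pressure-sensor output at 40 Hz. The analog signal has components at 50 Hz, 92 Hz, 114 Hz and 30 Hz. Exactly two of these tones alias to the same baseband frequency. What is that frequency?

10 Hz

fs/2 = 20 Hz.
50 Hz mod fs = 10 Hz.
10 Hz ≤ fs/2 = 20 Hz, appears at 10 Hz.
92 Hz mod fs = 12 Hz.
12 Hz ≤ fs/2 = 20 Hz, appears at 12 Hz.
114 Hz mod fs = 34 Hz.
34 Hz > fs/2 = 20 Hz, folds to fs − 34 Hz = 6 Hz.
30 Hz > fs/2 = 20 Hz, folds to fs − 30 Hz = 10 Hz.
30 Hz and 50 Hz both map to 10 Hz.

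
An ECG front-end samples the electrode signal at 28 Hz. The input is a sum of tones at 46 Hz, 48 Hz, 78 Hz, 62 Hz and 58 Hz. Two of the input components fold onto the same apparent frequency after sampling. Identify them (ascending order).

62 Hz, 78 Hz

fs/2 = 14 Hz.
46 Hz mod fs = 18 Hz.
18 Hz > fs/2 = 14 Hz, folds to fs − 18 Hz = 10 Hz.
48 Hz mod fs = 20 Hz.
20 Hz > fs/2 = 14 Hz, folds to fs − 20 Hz = 8 Hz.
78 Hz mod fs = 22 Hz.
22 Hz > fs/2 = 14 Hz, folds to fs − 22 Hz = 6 Hz.
62 Hz mod fs = 6 Hz.
6 Hz ≤ fs/2 = 14 Hz, appears at 6 Hz.
58 Hz mod fs = 2 Hz.
2 Hz ≤ fs/2 = 14 Hz, appears at 2 Hz.
62 Hz and 78 Hz both map to 6 Hz.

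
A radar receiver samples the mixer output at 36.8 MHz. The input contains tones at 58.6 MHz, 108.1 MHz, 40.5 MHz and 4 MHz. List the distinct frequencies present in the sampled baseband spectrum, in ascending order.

fs/2 = 18.4 MHz.
58.6 MHz mod fs = 21.8 MHz.
21.8 MHz > fs/2 = 18.4 MHz, folds to fs − 21.8 MHz = 15 MHz.
108.1 MHz mod fs = 34.5 MHz.
34.5 MHz > fs/2 = 18.4 MHz, folds to fs − 34.5 MHz = 2.3 MHz.
40.5 MHz mod fs = 3.7 MHz.
3.7 MHz ≤ fs/2 = 18.4 MHz, appears at 3.7 MHz.
4 MHz ≤ fs/2 = 18.4 MHz, passes unchanged.
Distinct values: {2.3 MHz, 3.7 MHz, 4 MHz, 15 MHz}.

2.3 MHz, 3.7 MHz, 4 MHz, 15 MHz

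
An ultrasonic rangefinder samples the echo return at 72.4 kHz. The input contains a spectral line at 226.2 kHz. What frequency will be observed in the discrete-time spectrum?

226.2 kHz mod fs = 9 kHz.
9 kHz ≤ fs/2 = 36.2 kHz, appears at 9 kHz.

9 kHz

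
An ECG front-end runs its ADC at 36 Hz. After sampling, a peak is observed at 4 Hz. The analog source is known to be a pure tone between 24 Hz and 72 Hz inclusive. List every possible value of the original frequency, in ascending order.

32 Hz, 40 Hz, 68 Hz

Frequencies that alias to 4 Hz are k·fs ± 4 Hz for integer k ≥ 0.
k=0: 4 Hz.
k=1: 32 Hz, 40 Hz.
k=2: 68 Hz, 76 Hz.
k=3: 104 Hz, 112 Hz.
Within [24 Hz, 72 Hz]: 32 Hz, 40 Hz, 68 Hz.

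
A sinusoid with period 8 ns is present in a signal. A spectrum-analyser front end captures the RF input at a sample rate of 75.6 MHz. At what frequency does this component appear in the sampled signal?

T = 8 ns → f = 1/T = 125 MHz.
125 MHz mod fs = 49.4 MHz.
49.4 MHz > fs/2 = 37.8 MHz, folds to fs − 49.4 MHz = 26.2 MHz.

26.2 MHz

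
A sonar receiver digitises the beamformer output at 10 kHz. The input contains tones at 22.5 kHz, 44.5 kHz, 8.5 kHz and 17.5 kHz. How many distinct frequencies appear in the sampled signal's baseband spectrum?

3

fs/2 = 5 kHz.
22.5 kHz mod fs = 2.5 kHz.
2.5 kHz ≤ fs/2 = 5 kHz, appears at 2.5 kHz.
44.5 kHz mod fs = 4.5 kHz.
4.5 kHz ≤ fs/2 = 5 kHz, appears at 4.5 kHz.
8.5 kHz > fs/2 = 5 kHz, folds to fs − 8.5 kHz = 1.5 kHz.
17.5 kHz mod fs = 7.5 kHz.
7.5 kHz > fs/2 = 5 kHz, folds to fs − 7.5 kHz = 2.5 kHz.
Distinct values: {1.5 kHz, 2.5 kHz, 4.5 kHz} → 3.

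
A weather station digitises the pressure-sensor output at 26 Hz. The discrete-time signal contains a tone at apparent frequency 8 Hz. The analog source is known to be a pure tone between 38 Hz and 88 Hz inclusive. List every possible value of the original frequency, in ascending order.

Frequencies that alias to 8 Hz are k·fs ± 8 Hz for integer k ≥ 0.
k=0: 8 Hz.
k=1: 18 Hz, 34 Hz.
k=2: 44 Hz, 60 Hz.
k=3: 70 Hz, 86 Hz.
k=4: 96 Hz, 112 Hz.
Within [38 Hz, 88 Hz]: 44 Hz, 60 Hz, 70 Hz, 86 Hz.

44 Hz, 60 Hz, 70 Hz, 86 Hz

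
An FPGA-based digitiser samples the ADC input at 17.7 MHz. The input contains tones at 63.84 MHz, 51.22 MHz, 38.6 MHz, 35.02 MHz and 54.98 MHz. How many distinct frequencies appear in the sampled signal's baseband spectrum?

4

fs/2 = 8.85 MHz.
63.84 MHz mod fs = 10.74 MHz.
10.74 MHz > fs/2 = 8.85 MHz, folds to fs − 10.74 MHz = 6.96 MHz.
51.22 MHz mod fs = 15.82 MHz.
15.82 MHz > fs/2 = 8.85 MHz, folds to fs − 15.82 MHz = 1.88 MHz.
38.6 MHz mod fs = 3.2 MHz.
3.2 MHz ≤ fs/2 = 8.85 MHz, appears at 3.2 MHz.
35.02 MHz mod fs = 17.32 MHz.
17.32 MHz > fs/2 = 8.85 MHz, folds to fs − 17.32 MHz = 0.38 MHz.
54.98 MHz mod fs = 1.88 MHz.
1.88 MHz ≤ fs/2 = 8.85 MHz, appears at 1.88 MHz.
Distinct values: {0.38 MHz, 1.88 MHz, 3.2 MHz, 6.96 MHz} → 4.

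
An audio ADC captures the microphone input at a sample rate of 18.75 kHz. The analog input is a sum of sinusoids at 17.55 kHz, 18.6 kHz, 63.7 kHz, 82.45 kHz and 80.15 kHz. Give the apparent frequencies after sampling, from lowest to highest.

fs/2 = 9.375 kHz.
17.55 kHz > fs/2 = 9.375 kHz, folds to fs − 17.55 kHz = 1.2 kHz.
18.6 kHz > fs/2 = 9.375 kHz, folds to fs − 18.6 kHz = 0.15 kHz.
63.7 kHz mod fs = 7.45 kHz.
7.45 kHz ≤ fs/2 = 9.375 kHz, appears at 7.45 kHz.
82.45 kHz mod fs = 7.45 kHz.
7.45 kHz ≤ fs/2 = 9.375 kHz, appears at 7.45 kHz.
80.15 kHz mod fs = 5.15 kHz.
5.15 kHz ≤ fs/2 = 9.375 kHz, appears at 5.15 kHz.
Distinct values: {0.15 kHz, 1.2 kHz, 5.15 kHz, 7.45 kHz}.

0.15 kHz, 1.2 kHz, 5.15 kHz, 7.45 kHz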